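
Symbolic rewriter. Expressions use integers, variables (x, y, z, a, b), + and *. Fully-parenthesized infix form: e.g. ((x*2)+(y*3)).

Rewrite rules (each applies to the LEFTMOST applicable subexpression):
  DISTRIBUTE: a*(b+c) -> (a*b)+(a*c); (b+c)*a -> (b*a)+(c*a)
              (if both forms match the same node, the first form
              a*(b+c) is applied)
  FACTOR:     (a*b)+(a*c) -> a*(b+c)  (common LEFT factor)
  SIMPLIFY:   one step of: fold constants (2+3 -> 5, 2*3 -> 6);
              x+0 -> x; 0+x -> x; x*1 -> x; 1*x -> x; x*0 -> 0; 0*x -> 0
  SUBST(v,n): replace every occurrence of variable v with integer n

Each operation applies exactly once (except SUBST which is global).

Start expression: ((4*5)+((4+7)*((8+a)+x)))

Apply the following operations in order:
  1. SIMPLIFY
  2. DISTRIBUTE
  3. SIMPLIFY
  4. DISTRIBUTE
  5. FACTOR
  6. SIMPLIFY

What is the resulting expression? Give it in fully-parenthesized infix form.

Answer: (20+((11*(8+a))+(11*x)))

Derivation:
Start: ((4*5)+((4+7)*((8+a)+x)))
Apply SIMPLIFY at L (target: (4*5)): ((4*5)+((4+7)*((8+a)+x))) -> (20+((4+7)*((8+a)+x)))
Apply DISTRIBUTE at R (target: ((4+7)*((8+a)+x))): (20+((4+7)*((8+a)+x))) -> (20+(((4+7)*(8+a))+((4+7)*x)))
Apply SIMPLIFY at RLL (target: (4+7)): (20+(((4+7)*(8+a))+((4+7)*x))) -> (20+((11*(8+a))+((4+7)*x)))
Apply DISTRIBUTE at RL (target: (11*(8+a))): (20+((11*(8+a))+((4+7)*x))) -> (20+(((11*8)+(11*a))+((4+7)*x)))
Apply FACTOR at RL (target: ((11*8)+(11*a))): (20+(((11*8)+(11*a))+((4+7)*x))) -> (20+((11*(8+a))+((4+7)*x)))
Apply SIMPLIFY at RRL (target: (4+7)): (20+((11*(8+a))+((4+7)*x))) -> (20+((11*(8+a))+(11*x)))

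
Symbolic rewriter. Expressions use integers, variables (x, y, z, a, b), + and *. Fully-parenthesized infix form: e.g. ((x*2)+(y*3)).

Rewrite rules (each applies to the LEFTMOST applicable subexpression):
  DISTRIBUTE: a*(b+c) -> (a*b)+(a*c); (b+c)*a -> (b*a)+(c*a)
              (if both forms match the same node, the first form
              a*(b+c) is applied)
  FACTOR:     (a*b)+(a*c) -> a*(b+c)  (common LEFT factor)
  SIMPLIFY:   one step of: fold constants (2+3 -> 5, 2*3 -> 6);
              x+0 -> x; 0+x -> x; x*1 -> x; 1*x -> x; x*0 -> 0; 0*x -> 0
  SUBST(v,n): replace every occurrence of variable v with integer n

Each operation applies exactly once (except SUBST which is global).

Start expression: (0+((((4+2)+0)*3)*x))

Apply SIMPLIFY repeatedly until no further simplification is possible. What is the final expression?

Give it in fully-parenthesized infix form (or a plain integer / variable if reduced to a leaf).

Answer: (18*x)

Derivation:
Start: (0+((((4+2)+0)*3)*x))
Step 1: at root: (0+((((4+2)+0)*3)*x)) -> ((((4+2)+0)*3)*x); overall: (0+((((4+2)+0)*3)*x)) -> ((((4+2)+0)*3)*x)
Step 2: at LL: ((4+2)+0) -> (4+2); overall: ((((4+2)+0)*3)*x) -> (((4+2)*3)*x)
Step 3: at LL: (4+2) -> 6; overall: (((4+2)*3)*x) -> ((6*3)*x)
Step 4: at L: (6*3) -> 18; overall: ((6*3)*x) -> (18*x)
Fixed point: (18*x)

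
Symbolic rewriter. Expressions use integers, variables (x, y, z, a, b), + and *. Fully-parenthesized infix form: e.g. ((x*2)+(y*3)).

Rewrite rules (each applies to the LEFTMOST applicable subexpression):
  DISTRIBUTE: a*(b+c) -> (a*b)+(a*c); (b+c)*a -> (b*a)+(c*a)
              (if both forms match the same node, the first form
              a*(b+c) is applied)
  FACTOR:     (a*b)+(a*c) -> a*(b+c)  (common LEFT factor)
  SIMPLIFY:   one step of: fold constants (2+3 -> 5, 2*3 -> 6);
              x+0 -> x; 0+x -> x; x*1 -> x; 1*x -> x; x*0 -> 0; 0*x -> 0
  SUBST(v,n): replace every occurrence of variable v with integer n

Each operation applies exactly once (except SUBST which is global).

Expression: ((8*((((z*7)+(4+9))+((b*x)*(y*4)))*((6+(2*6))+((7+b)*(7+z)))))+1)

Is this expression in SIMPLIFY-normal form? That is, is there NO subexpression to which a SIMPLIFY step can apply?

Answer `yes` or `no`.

Expression: ((8*((((z*7)+(4+9))+((b*x)*(y*4)))*((6+(2*6))+((7+b)*(7+z)))))+1)
Scanning for simplifiable subexpressions (pre-order)...
  at root: ((8*((((z*7)+(4+9))+((b*x)*(y*4)))*((6+(2*6))+((7+b)*(7+z)))))+1) (not simplifiable)
  at L: (8*((((z*7)+(4+9))+((b*x)*(y*4)))*((6+(2*6))+((7+b)*(7+z))))) (not simplifiable)
  at LR: ((((z*7)+(4+9))+((b*x)*(y*4)))*((6+(2*6))+((7+b)*(7+z)))) (not simplifiable)
  at LRL: (((z*7)+(4+9))+((b*x)*(y*4))) (not simplifiable)
  at LRLL: ((z*7)+(4+9)) (not simplifiable)
  at LRLLL: (z*7) (not simplifiable)
  at LRLLR: (4+9) (SIMPLIFIABLE)
  at LRLR: ((b*x)*(y*4)) (not simplifiable)
  at LRLRL: (b*x) (not simplifiable)
  at LRLRR: (y*4) (not simplifiable)
  at LRR: ((6+(2*6))+((7+b)*(7+z))) (not simplifiable)
  at LRRL: (6+(2*6)) (not simplifiable)
  at LRRLR: (2*6) (SIMPLIFIABLE)
  at LRRR: ((7+b)*(7+z)) (not simplifiable)
  at LRRRL: (7+b) (not simplifiable)
  at LRRRR: (7+z) (not simplifiable)
Found simplifiable subexpr at path LRLLR: (4+9)
One SIMPLIFY step would give: ((8*((((z*7)+13)+((b*x)*(y*4)))*((6+(2*6))+((7+b)*(7+z)))))+1)
-> NOT in normal form.

Answer: no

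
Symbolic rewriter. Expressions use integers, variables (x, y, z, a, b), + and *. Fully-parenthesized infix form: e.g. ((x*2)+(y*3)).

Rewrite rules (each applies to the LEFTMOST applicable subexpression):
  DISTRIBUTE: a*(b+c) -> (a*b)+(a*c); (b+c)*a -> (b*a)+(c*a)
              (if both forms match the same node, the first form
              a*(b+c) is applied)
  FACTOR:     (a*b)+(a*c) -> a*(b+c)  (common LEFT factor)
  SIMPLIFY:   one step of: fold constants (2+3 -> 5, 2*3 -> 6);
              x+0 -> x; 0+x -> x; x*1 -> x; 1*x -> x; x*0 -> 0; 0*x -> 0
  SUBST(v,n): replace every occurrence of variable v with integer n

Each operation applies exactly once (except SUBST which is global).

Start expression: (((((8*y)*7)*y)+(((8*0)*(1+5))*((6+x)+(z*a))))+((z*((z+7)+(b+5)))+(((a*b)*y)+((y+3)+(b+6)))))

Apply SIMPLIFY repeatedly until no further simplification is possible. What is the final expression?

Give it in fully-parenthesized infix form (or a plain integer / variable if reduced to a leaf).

Start: (((((8*y)*7)*y)+(((8*0)*(1+5))*((6+x)+(z*a))))+((z*((z+7)+(b+5)))+(((a*b)*y)+((y+3)+(b+6)))))
Step 1: at LRLL: (8*0) -> 0; overall: (((((8*y)*7)*y)+(((8*0)*(1+5))*((6+x)+(z*a))))+((z*((z+7)+(b+5)))+(((a*b)*y)+((y+3)+(b+6))))) -> (((((8*y)*7)*y)+((0*(1+5))*((6+x)+(z*a))))+((z*((z+7)+(b+5)))+(((a*b)*y)+((y+3)+(b+6)))))
Step 2: at LRL: (0*(1+5)) -> 0; overall: (((((8*y)*7)*y)+((0*(1+5))*((6+x)+(z*a))))+((z*((z+7)+(b+5)))+(((a*b)*y)+((y+3)+(b+6))))) -> (((((8*y)*7)*y)+(0*((6+x)+(z*a))))+((z*((z+7)+(b+5)))+(((a*b)*y)+((y+3)+(b+6)))))
Step 3: at LR: (0*((6+x)+(z*a))) -> 0; overall: (((((8*y)*7)*y)+(0*((6+x)+(z*a))))+((z*((z+7)+(b+5)))+(((a*b)*y)+((y+3)+(b+6))))) -> (((((8*y)*7)*y)+0)+((z*((z+7)+(b+5)))+(((a*b)*y)+((y+3)+(b+6)))))
Step 4: at L: ((((8*y)*7)*y)+0) -> (((8*y)*7)*y); overall: (((((8*y)*7)*y)+0)+((z*((z+7)+(b+5)))+(((a*b)*y)+((y+3)+(b+6))))) -> ((((8*y)*7)*y)+((z*((z+7)+(b+5)))+(((a*b)*y)+((y+3)+(b+6)))))
Fixed point: ((((8*y)*7)*y)+((z*((z+7)+(b+5)))+(((a*b)*y)+((y+3)+(b+6)))))

Answer: ((((8*y)*7)*y)+((z*((z+7)+(b+5)))+(((a*b)*y)+((y+3)+(b+6)))))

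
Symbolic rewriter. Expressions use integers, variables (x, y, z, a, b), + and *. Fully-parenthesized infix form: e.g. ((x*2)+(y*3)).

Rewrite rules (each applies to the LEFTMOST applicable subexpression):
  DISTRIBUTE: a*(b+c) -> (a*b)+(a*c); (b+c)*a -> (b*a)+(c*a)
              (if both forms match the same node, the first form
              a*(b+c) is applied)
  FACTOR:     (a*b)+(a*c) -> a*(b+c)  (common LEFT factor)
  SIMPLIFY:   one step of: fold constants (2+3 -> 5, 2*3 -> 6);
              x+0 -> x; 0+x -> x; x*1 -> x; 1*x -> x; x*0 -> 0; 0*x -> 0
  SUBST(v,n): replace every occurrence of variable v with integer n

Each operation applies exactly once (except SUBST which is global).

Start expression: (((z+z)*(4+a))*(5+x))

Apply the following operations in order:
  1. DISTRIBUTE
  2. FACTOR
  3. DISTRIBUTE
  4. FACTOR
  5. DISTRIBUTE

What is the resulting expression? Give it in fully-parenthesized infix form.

Answer: ((((z+z)*(4+a))*5)+(((z+z)*(4+a))*x))

Derivation:
Start: (((z+z)*(4+a))*(5+x))
Apply DISTRIBUTE at root (target: (((z+z)*(4+a))*(5+x))): (((z+z)*(4+a))*(5+x)) -> ((((z+z)*(4+a))*5)+(((z+z)*(4+a))*x))
Apply FACTOR at root (target: ((((z+z)*(4+a))*5)+(((z+z)*(4+a))*x))): ((((z+z)*(4+a))*5)+(((z+z)*(4+a))*x)) -> (((z+z)*(4+a))*(5+x))
Apply DISTRIBUTE at root (target: (((z+z)*(4+a))*(5+x))): (((z+z)*(4+a))*(5+x)) -> ((((z+z)*(4+a))*5)+(((z+z)*(4+a))*x))
Apply FACTOR at root (target: ((((z+z)*(4+a))*5)+(((z+z)*(4+a))*x))): ((((z+z)*(4+a))*5)+(((z+z)*(4+a))*x)) -> (((z+z)*(4+a))*(5+x))
Apply DISTRIBUTE at root (target: (((z+z)*(4+a))*(5+x))): (((z+z)*(4+a))*(5+x)) -> ((((z+z)*(4+a))*5)+(((z+z)*(4+a))*x))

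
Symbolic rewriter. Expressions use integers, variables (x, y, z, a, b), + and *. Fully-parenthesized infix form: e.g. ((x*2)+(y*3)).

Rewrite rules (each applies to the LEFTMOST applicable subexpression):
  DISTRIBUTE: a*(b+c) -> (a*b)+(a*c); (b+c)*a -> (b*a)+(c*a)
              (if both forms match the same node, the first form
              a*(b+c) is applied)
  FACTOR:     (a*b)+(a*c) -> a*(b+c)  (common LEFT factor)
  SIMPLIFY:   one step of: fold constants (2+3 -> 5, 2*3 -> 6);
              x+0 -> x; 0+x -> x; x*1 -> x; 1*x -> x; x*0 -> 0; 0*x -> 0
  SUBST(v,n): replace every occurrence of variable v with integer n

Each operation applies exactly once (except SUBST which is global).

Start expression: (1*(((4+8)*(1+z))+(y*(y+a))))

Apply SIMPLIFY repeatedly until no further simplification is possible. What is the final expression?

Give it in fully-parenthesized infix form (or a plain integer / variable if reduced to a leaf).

Start: (1*(((4+8)*(1+z))+(y*(y+a))))
Step 1: at root: (1*(((4+8)*(1+z))+(y*(y+a)))) -> (((4+8)*(1+z))+(y*(y+a))); overall: (1*(((4+8)*(1+z))+(y*(y+a)))) -> (((4+8)*(1+z))+(y*(y+a)))
Step 2: at LL: (4+8) -> 12; overall: (((4+8)*(1+z))+(y*(y+a))) -> ((12*(1+z))+(y*(y+a)))
Fixed point: ((12*(1+z))+(y*(y+a)))

Answer: ((12*(1+z))+(y*(y+a)))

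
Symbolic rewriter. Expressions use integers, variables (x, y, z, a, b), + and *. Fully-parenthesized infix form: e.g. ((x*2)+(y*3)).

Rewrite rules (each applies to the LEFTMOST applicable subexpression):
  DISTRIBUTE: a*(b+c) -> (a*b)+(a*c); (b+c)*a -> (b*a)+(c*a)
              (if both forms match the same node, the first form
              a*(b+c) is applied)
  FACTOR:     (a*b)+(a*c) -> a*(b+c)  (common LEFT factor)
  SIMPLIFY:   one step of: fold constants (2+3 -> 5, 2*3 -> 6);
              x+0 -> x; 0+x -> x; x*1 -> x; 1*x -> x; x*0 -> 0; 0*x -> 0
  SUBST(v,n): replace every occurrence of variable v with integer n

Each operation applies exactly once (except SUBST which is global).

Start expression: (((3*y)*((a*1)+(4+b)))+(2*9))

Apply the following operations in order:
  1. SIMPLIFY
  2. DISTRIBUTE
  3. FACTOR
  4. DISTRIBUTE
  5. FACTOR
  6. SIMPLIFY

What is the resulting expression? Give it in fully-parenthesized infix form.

Answer: (((3*y)*(a+(4+b)))+18)

Derivation:
Start: (((3*y)*((a*1)+(4+b)))+(2*9))
Apply SIMPLIFY at LRL (target: (a*1)): (((3*y)*((a*1)+(4+b)))+(2*9)) -> (((3*y)*(a+(4+b)))+(2*9))
Apply DISTRIBUTE at L (target: ((3*y)*(a+(4+b)))): (((3*y)*(a+(4+b)))+(2*9)) -> ((((3*y)*a)+((3*y)*(4+b)))+(2*9))
Apply FACTOR at L (target: (((3*y)*a)+((3*y)*(4+b)))): ((((3*y)*a)+((3*y)*(4+b)))+(2*9)) -> (((3*y)*(a+(4+b)))+(2*9))
Apply DISTRIBUTE at L (target: ((3*y)*(a+(4+b)))): (((3*y)*(a+(4+b)))+(2*9)) -> ((((3*y)*a)+((3*y)*(4+b)))+(2*9))
Apply FACTOR at L (target: (((3*y)*a)+((3*y)*(4+b)))): ((((3*y)*a)+((3*y)*(4+b)))+(2*9)) -> (((3*y)*(a+(4+b)))+(2*9))
Apply SIMPLIFY at R (target: (2*9)): (((3*y)*(a+(4+b)))+(2*9)) -> (((3*y)*(a+(4+b)))+18)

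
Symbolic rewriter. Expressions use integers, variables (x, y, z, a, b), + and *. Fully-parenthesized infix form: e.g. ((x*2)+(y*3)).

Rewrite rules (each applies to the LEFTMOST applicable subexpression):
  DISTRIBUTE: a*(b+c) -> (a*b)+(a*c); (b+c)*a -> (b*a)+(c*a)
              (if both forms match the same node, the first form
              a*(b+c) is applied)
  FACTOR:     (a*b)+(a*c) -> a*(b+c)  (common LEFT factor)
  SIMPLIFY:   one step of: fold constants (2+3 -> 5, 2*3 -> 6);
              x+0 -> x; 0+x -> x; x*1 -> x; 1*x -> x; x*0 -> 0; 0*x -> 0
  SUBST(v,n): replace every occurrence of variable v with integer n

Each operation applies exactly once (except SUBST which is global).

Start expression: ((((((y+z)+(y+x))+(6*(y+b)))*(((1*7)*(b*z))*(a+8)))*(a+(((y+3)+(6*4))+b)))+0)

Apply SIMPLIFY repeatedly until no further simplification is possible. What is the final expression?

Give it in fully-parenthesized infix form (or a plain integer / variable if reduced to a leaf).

Answer: (((((y+z)+(y+x))+(6*(y+b)))*((7*(b*z))*(a+8)))*(a+(((y+3)+24)+b)))

Derivation:
Start: ((((((y+z)+(y+x))+(6*(y+b)))*(((1*7)*(b*z))*(a+8)))*(a+(((y+3)+(6*4))+b)))+0)
Step 1: at root: ((((((y+z)+(y+x))+(6*(y+b)))*(((1*7)*(b*z))*(a+8)))*(a+(((y+3)+(6*4))+b)))+0) -> (((((y+z)+(y+x))+(6*(y+b)))*(((1*7)*(b*z))*(a+8)))*(a+(((y+3)+(6*4))+b))); overall: ((((((y+z)+(y+x))+(6*(y+b)))*(((1*7)*(b*z))*(a+8)))*(a+(((y+3)+(6*4))+b)))+0) -> (((((y+z)+(y+x))+(6*(y+b)))*(((1*7)*(b*z))*(a+8)))*(a+(((y+3)+(6*4))+b)))
Step 2: at LRLL: (1*7) -> 7; overall: (((((y+z)+(y+x))+(6*(y+b)))*(((1*7)*(b*z))*(a+8)))*(a+(((y+3)+(6*4))+b))) -> (((((y+z)+(y+x))+(6*(y+b)))*((7*(b*z))*(a+8)))*(a+(((y+3)+(6*4))+b)))
Step 3: at RRLR: (6*4) -> 24; overall: (((((y+z)+(y+x))+(6*(y+b)))*((7*(b*z))*(a+8)))*(a+(((y+3)+(6*4))+b))) -> (((((y+z)+(y+x))+(6*(y+b)))*((7*(b*z))*(a+8)))*(a+(((y+3)+24)+b)))
Fixed point: (((((y+z)+(y+x))+(6*(y+b)))*((7*(b*z))*(a+8)))*(a+(((y+3)+24)+b)))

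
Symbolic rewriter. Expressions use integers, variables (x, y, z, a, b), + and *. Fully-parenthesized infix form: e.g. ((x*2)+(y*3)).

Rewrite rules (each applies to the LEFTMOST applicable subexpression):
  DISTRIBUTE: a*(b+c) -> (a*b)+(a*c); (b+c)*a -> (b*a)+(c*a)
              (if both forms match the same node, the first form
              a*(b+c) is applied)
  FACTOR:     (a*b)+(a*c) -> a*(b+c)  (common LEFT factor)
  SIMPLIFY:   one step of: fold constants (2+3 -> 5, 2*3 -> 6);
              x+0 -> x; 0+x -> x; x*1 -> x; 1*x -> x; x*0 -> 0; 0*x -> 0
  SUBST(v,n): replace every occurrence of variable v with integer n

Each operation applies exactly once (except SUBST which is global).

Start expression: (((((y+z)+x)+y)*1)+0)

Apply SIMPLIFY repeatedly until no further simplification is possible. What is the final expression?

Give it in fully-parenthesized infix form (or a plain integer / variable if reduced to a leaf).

Start: (((((y+z)+x)+y)*1)+0)
Step 1: at root: (((((y+z)+x)+y)*1)+0) -> ((((y+z)+x)+y)*1); overall: (((((y+z)+x)+y)*1)+0) -> ((((y+z)+x)+y)*1)
Step 2: at root: ((((y+z)+x)+y)*1) -> (((y+z)+x)+y); overall: ((((y+z)+x)+y)*1) -> (((y+z)+x)+y)
Fixed point: (((y+z)+x)+y)

Answer: (((y+z)+x)+y)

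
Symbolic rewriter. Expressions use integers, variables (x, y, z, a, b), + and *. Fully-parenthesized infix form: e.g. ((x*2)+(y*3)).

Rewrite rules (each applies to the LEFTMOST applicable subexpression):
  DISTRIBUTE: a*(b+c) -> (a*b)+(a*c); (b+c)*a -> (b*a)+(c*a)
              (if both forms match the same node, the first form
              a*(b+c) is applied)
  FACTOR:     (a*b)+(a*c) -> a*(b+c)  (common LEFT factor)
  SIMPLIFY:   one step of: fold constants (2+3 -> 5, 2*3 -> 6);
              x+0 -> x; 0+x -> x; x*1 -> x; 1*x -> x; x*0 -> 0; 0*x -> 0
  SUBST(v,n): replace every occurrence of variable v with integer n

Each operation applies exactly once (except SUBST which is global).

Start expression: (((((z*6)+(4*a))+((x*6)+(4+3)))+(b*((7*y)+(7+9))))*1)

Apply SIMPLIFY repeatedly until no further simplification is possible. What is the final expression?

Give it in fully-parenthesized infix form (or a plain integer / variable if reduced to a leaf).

Answer: ((((z*6)+(4*a))+((x*6)+7))+(b*((7*y)+16)))

Derivation:
Start: (((((z*6)+(4*a))+((x*6)+(4+3)))+(b*((7*y)+(7+9))))*1)
Step 1: at root: (((((z*6)+(4*a))+((x*6)+(4+3)))+(b*((7*y)+(7+9))))*1) -> ((((z*6)+(4*a))+((x*6)+(4+3)))+(b*((7*y)+(7+9)))); overall: (((((z*6)+(4*a))+((x*6)+(4+3)))+(b*((7*y)+(7+9))))*1) -> ((((z*6)+(4*a))+((x*6)+(4+3)))+(b*((7*y)+(7+9))))
Step 2: at LRR: (4+3) -> 7; overall: ((((z*6)+(4*a))+((x*6)+(4+3)))+(b*((7*y)+(7+9)))) -> ((((z*6)+(4*a))+((x*6)+7))+(b*((7*y)+(7+9))))
Step 3: at RRR: (7+9) -> 16; overall: ((((z*6)+(4*a))+((x*6)+7))+(b*((7*y)+(7+9)))) -> ((((z*6)+(4*a))+((x*6)+7))+(b*((7*y)+16)))
Fixed point: ((((z*6)+(4*a))+((x*6)+7))+(b*((7*y)+16)))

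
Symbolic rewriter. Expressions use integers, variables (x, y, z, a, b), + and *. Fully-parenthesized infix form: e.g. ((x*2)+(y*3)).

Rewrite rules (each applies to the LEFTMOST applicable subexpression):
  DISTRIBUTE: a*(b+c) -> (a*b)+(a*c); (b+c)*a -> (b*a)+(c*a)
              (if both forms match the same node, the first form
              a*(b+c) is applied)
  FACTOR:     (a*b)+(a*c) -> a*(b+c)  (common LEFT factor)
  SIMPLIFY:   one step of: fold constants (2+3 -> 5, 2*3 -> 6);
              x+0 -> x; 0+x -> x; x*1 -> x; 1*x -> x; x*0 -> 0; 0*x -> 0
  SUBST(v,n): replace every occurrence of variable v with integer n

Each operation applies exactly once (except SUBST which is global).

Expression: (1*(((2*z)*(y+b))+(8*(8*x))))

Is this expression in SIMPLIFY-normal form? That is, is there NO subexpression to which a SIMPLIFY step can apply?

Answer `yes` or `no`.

Expression: (1*(((2*z)*(y+b))+(8*(8*x))))
Scanning for simplifiable subexpressions (pre-order)...
  at root: (1*(((2*z)*(y+b))+(8*(8*x)))) (SIMPLIFIABLE)
  at R: (((2*z)*(y+b))+(8*(8*x))) (not simplifiable)
  at RL: ((2*z)*(y+b)) (not simplifiable)
  at RLL: (2*z) (not simplifiable)
  at RLR: (y+b) (not simplifiable)
  at RR: (8*(8*x)) (not simplifiable)
  at RRR: (8*x) (not simplifiable)
Found simplifiable subexpr at path root: (1*(((2*z)*(y+b))+(8*(8*x))))
One SIMPLIFY step would give: (((2*z)*(y+b))+(8*(8*x)))
-> NOT in normal form.

Answer: no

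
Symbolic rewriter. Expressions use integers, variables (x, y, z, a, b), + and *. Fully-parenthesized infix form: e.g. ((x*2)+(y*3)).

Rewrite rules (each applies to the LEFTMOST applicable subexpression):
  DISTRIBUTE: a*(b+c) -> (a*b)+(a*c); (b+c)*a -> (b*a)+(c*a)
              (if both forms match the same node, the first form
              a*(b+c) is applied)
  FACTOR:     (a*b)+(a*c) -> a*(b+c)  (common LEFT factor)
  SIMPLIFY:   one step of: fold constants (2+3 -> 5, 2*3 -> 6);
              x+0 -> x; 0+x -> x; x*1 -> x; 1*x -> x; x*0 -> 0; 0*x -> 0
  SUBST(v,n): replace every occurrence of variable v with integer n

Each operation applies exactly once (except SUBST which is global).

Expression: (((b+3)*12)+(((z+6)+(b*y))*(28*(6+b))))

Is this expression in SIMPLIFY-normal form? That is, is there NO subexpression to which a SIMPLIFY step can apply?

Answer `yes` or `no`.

Expression: (((b+3)*12)+(((z+6)+(b*y))*(28*(6+b))))
Scanning for simplifiable subexpressions (pre-order)...
  at root: (((b+3)*12)+(((z+6)+(b*y))*(28*(6+b)))) (not simplifiable)
  at L: ((b+3)*12) (not simplifiable)
  at LL: (b+3) (not simplifiable)
  at R: (((z+6)+(b*y))*(28*(6+b))) (not simplifiable)
  at RL: ((z+6)+(b*y)) (not simplifiable)
  at RLL: (z+6) (not simplifiable)
  at RLR: (b*y) (not simplifiable)
  at RR: (28*(6+b)) (not simplifiable)
  at RRR: (6+b) (not simplifiable)
Result: no simplifiable subexpression found -> normal form.

Answer: yes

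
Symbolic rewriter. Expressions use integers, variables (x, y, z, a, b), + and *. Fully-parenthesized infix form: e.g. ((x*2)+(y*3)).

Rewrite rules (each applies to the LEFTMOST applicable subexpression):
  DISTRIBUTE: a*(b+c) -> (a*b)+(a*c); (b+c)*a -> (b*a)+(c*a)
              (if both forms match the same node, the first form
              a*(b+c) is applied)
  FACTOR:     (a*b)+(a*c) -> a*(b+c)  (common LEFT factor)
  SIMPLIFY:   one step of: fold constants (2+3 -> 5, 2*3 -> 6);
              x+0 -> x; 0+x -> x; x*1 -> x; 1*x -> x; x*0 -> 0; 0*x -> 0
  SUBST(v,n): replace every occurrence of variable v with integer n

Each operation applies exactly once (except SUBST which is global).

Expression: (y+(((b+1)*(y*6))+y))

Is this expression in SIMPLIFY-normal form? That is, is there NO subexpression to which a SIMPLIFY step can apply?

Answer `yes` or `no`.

Expression: (y+(((b+1)*(y*6))+y))
Scanning for simplifiable subexpressions (pre-order)...
  at root: (y+(((b+1)*(y*6))+y)) (not simplifiable)
  at R: (((b+1)*(y*6))+y) (not simplifiable)
  at RL: ((b+1)*(y*6)) (not simplifiable)
  at RLL: (b+1) (not simplifiable)
  at RLR: (y*6) (not simplifiable)
Result: no simplifiable subexpression found -> normal form.

Answer: yes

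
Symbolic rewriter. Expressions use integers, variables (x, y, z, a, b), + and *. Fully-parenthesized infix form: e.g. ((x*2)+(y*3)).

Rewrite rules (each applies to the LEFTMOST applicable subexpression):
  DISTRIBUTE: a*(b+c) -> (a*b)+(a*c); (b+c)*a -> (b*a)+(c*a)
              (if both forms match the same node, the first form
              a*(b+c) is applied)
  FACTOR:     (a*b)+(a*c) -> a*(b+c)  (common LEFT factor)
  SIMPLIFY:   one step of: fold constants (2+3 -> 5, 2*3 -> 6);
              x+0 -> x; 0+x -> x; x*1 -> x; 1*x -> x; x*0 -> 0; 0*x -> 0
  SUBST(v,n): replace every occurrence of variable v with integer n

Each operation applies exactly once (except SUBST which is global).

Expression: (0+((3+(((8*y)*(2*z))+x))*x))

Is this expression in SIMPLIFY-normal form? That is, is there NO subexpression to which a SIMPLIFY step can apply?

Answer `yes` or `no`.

Expression: (0+((3+(((8*y)*(2*z))+x))*x))
Scanning for simplifiable subexpressions (pre-order)...
  at root: (0+((3+(((8*y)*(2*z))+x))*x)) (SIMPLIFIABLE)
  at R: ((3+(((8*y)*(2*z))+x))*x) (not simplifiable)
  at RL: (3+(((8*y)*(2*z))+x)) (not simplifiable)
  at RLR: (((8*y)*(2*z))+x) (not simplifiable)
  at RLRL: ((8*y)*(2*z)) (not simplifiable)
  at RLRLL: (8*y) (not simplifiable)
  at RLRLR: (2*z) (not simplifiable)
Found simplifiable subexpr at path root: (0+((3+(((8*y)*(2*z))+x))*x))
One SIMPLIFY step would give: ((3+(((8*y)*(2*z))+x))*x)
-> NOT in normal form.

Answer: no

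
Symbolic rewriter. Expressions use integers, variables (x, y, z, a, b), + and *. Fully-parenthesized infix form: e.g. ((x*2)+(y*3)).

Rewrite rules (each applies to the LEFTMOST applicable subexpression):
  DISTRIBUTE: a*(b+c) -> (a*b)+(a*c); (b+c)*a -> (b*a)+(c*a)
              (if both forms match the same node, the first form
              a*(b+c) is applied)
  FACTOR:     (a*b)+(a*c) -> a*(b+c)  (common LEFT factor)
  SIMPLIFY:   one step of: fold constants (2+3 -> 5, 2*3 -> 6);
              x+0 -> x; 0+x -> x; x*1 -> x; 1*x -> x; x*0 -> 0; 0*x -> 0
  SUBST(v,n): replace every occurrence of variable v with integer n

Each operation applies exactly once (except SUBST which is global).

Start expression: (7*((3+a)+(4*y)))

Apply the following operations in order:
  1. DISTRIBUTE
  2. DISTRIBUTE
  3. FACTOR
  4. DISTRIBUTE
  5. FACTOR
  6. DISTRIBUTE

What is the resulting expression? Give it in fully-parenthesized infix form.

Start: (7*((3+a)+(4*y)))
Apply DISTRIBUTE at root (target: (7*((3+a)+(4*y)))): (7*((3+a)+(4*y))) -> ((7*(3+a))+(7*(4*y)))
Apply DISTRIBUTE at L (target: (7*(3+a))): ((7*(3+a))+(7*(4*y))) -> (((7*3)+(7*a))+(7*(4*y)))
Apply FACTOR at L (target: ((7*3)+(7*a))): (((7*3)+(7*a))+(7*(4*y))) -> ((7*(3+a))+(7*(4*y)))
Apply DISTRIBUTE at L (target: (7*(3+a))): ((7*(3+a))+(7*(4*y))) -> (((7*3)+(7*a))+(7*(4*y)))
Apply FACTOR at L (target: ((7*3)+(7*a))): (((7*3)+(7*a))+(7*(4*y))) -> ((7*(3+a))+(7*(4*y)))
Apply DISTRIBUTE at L (target: (7*(3+a))): ((7*(3+a))+(7*(4*y))) -> (((7*3)+(7*a))+(7*(4*y)))

Answer: (((7*3)+(7*a))+(7*(4*y)))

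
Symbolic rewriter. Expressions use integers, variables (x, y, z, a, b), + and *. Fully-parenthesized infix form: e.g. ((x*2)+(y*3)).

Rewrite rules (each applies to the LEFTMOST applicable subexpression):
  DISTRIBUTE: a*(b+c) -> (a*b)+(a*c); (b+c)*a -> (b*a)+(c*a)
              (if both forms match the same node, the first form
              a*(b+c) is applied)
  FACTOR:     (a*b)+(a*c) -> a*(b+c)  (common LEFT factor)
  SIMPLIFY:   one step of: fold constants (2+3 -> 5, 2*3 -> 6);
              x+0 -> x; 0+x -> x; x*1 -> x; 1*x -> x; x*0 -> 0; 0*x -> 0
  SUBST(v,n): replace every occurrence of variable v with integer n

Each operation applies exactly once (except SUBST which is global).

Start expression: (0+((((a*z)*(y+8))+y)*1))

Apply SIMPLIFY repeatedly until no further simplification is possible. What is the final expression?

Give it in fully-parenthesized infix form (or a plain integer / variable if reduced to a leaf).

Answer: (((a*z)*(y+8))+y)

Derivation:
Start: (0+((((a*z)*(y+8))+y)*1))
Step 1: at root: (0+((((a*z)*(y+8))+y)*1)) -> ((((a*z)*(y+8))+y)*1); overall: (0+((((a*z)*(y+8))+y)*1)) -> ((((a*z)*(y+8))+y)*1)
Step 2: at root: ((((a*z)*(y+8))+y)*1) -> (((a*z)*(y+8))+y); overall: ((((a*z)*(y+8))+y)*1) -> (((a*z)*(y+8))+y)
Fixed point: (((a*z)*(y+8))+y)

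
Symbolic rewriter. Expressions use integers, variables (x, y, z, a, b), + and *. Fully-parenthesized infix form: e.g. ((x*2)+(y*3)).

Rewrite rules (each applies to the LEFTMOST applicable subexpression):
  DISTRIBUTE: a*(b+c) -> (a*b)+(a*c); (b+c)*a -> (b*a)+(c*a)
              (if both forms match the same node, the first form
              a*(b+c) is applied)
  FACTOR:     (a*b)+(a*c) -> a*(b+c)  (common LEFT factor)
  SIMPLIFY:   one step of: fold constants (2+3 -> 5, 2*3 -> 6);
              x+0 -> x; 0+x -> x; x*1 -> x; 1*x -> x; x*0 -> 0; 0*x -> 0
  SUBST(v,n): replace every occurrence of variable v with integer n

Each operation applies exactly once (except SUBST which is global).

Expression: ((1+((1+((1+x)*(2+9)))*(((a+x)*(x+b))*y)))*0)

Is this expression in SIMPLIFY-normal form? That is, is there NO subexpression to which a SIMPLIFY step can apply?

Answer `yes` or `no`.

Expression: ((1+((1+((1+x)*(2+9)))*(((a+x)*(x+b))*y)))*0)
Scanning for simplifiable subexpressions (pre-order)...
  at root: ((1+((1+((1+x)*(2+9)))*(((a+x)*(x+b))*y)))*0) (SIMPLIFIABLE)
  at L: (1+((1+((1+x)*(2+9)))*(((a+x)*(x+b))*y))) (not simplifiable)
  at LR: ((1+((1+x)*(2+9)))*(((a+x)*(x+b))*y)) (not simplifiable)
  at LRL: (1+((1+x)*(2+9))) (not simplifiable)
  at LRLR: ((1+x)*(2+9)) (not simplifiable)
  at LRLRL: (1+x) (not simplifiable)
  at LRLRR: (2+9) (SIMPLIFIABLE)
  at LRR: (((a+x)*(x+b))*y) (not simplifiable)
  at LRRL: ((a+x)*(x+b)) (not simplifiable)
  at LRRLL: (a+x) (not simplifiable)
  at LRRLR: (x+b) (not simplifiable)
Found simplifiable subexpr at path root: ((1+((1+((1+x)*(2+9)))*(((a+x)*(x+b))*y)))*0)
One SIMPLIFY step would give: 0
-> NOT in normal form.

Answer: no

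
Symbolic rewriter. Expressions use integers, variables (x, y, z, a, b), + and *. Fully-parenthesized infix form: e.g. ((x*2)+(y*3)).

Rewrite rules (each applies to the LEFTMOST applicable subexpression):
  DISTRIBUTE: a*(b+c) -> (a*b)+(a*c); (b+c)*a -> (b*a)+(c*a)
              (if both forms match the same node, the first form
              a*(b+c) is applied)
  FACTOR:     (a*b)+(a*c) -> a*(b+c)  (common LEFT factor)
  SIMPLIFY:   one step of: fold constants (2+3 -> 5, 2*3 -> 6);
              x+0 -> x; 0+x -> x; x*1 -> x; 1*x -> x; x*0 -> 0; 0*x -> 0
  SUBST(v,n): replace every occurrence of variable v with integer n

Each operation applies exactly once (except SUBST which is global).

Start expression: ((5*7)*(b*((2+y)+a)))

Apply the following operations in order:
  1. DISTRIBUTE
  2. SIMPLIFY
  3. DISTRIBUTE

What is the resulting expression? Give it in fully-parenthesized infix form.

Start: ((5*7)*(b*((2+y)+a)))
Apply DISTRIBUTE at R (target: (b*((2+y)+a))): ((5*7)*(b*((2+y)+a))) -> ((5*7)*((b*(2+y))+(b*a)))
Apply SIMPLIFY at L (target: (5*7)): ((5*7)*((b*(2+y))+(b*a))) -> (35*((b*(2+y))+(b*a)))
Apply DISTRIBUTE at root (target: (35*((b*(2+y))+(b*a)))): (35*((b*(2+y))+(b*a))) -> ((35*(b*(2+y)))+(35*(b*a)))

Answer: ((35*(b*(2+y)))+(35*(b*a)))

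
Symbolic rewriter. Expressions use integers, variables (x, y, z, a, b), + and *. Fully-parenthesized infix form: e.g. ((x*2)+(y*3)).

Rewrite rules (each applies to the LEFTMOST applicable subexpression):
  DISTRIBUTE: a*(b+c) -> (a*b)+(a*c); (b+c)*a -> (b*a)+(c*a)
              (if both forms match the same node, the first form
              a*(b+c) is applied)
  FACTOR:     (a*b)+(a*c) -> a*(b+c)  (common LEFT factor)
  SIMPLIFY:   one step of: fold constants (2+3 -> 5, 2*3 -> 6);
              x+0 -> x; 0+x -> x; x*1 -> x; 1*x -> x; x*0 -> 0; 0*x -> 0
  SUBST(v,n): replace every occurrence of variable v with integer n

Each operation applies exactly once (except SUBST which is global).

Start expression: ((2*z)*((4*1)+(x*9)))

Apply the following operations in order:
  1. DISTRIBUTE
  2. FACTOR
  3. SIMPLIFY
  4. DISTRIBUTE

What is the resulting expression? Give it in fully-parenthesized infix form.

Start: ((2*z)*((4*1)+(x*9)))
Apply DISTRIBUTE at root (target: ((2*z)*((4*1)+(x*9)))): ((2*z)*((4*1)+(x*9))) -> (((2*z)*(4*1))+((2*z)*(x*9)))
Apply FACTOR at root (target: (((2*z)*(4*1))+((2*z)*(x*9)))): (((2*z)*(4*1))+((2*z)*(x*9))) -> ((2*z)*((4*1)+(x*9)))
Apply SIMPLIFY at RL (target: (4*1)): ((2*z)*((4*1)+(x*9))) -> ((2*z)*(4+(x*9)))
Apply DISTRIBUTE at root (target: ((2*z)*(4+(x*9)))): ((2*z)*(4+(x*9))) -> (((2*z)*4)+((2*z)*(x*9)))

Answer: (((2*z)*4)+((2*z)*(x*9)))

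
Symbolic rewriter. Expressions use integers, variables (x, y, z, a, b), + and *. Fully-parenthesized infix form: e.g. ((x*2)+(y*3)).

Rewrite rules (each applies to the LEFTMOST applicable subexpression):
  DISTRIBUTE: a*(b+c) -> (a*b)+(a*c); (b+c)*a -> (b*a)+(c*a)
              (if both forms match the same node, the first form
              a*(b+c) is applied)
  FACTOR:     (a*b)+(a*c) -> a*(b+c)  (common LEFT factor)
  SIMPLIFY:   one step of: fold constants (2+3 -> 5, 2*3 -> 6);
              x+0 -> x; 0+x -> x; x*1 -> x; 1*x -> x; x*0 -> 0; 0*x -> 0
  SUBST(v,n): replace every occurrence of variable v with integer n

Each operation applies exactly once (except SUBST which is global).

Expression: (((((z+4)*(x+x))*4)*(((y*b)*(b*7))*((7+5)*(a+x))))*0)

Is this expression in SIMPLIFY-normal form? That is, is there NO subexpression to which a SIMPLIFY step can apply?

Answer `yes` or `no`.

Answer: no

Derivation:
Expression: (((((z+4)*(x+x))*4)*(((y*b)*(b*7))*((7+5)*(a+x))))*0)
Scanning for simplifiable subexpressions (pre-order)...
  at root: (((((z+4)*(x+x))*4)*(((y*b)*(b*7))*((7+5)*(a+x))))*0) (SIMPLIFIABLE)
  at L: ((((z+4)*(x+x))*4)*(((y*b)*(b*7))*((7+5)*(a+x)))) (not simplifiable)
  at LL: (((z+4)*(x+x))*4) (not simplifiable)
  at LLL: ((z+4)*(x+x)) (not simplifiable)
  at LLLL: (z+4) (not simplifiable)
  at LLLR: (x+x) (not simplifiable)
  at LR: (((y*b)*(b*7))*((7+5)*(a+x))) (not simplifiable)
  at LRL: ((y*b)*(b*7)) (not simplifiable)
  at LRLL: (y*b) (not simplifiable)
  at LRLR: (b*7) (not simplifiable)
  at LRR: ((7+5)*(a+x)) (not simplifiable)
  at LRRL: (7+5) (SIMPLIFIABLE)
  at LRRR: (a+x) (not simplifiable)
Found simplifiable subexpr at path root: (((((z+4)*(x+x))*4)*(((y*b)*(b*7))*((7+5)*(a+x))))*0)
One SIMPLIFY step would give: 0
-> NOT in normal form.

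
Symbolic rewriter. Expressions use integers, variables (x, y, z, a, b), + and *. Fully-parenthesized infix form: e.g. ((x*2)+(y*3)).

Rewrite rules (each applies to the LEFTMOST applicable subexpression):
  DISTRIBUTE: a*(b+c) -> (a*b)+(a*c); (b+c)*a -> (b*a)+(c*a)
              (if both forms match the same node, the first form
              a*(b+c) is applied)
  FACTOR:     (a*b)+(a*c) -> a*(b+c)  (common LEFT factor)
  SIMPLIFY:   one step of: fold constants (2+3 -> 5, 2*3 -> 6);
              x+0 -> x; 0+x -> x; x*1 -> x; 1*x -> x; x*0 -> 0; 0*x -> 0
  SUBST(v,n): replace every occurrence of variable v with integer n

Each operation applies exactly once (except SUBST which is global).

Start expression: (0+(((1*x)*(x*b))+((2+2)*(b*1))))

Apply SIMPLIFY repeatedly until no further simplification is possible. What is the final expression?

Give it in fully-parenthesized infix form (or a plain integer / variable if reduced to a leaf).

Answer: ((x*(x*b))+(4*b))

Derivation:
Start: (0+(((1*x)*(x*b))+((2+2)*(b*1))))
Step 1: at root: (0+(((1*x)*(x*b))+((2+2)*(b*1)))) -> (((1*x)*(x*b))+((2+2)*(b*1))); overall: (0+(((1*x)*(x*b))+((2+2)*(b*1)))) -> (((1*x)*(x*b))+((2+2)*(b*1)))
Step 2: at LL: (1*x) -> x; overall: (((1*x)*(x*b))+((2+2)*(b*1))) -> ((x*(x*b))+((2+2)*(b*1)))
Step 3: at RL: (2+2) -> 4; overall: ((x*(x*b))+((2+2)*(b*1))) -> ((x*(x*b))+(4*(b*1)))
Step 4: at RR: (b*1) -> b; overall: ((x*(x*b))+(4*(b*1))) -> ((x*(x*b))+(4*b))
Fixed point: ((x*(x*b))+(4*b))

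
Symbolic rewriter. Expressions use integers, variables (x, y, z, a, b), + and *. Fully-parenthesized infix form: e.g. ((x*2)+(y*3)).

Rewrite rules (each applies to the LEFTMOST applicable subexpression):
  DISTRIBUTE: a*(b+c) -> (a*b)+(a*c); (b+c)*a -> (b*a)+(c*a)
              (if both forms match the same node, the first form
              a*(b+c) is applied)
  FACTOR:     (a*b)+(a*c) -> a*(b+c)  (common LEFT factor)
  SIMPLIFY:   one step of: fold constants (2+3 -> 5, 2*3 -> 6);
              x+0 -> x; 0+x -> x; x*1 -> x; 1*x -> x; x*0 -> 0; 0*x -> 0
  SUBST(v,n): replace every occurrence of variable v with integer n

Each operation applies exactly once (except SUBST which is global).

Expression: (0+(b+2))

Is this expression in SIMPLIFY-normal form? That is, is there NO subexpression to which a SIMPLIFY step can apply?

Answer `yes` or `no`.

Expression: (0+(b+2))
Scanning for simplifiable subexpressions (pre-order)...
  at root: (0+(b+2)) (SIMPLIFIABLE)
  at R: (b+2) (not simplifiable)
Found simplifiable subexpr at path root: (0+(b+2))
One SIMPLIFY step would give: (b+2)
-> NOT in normal form.

Answer: no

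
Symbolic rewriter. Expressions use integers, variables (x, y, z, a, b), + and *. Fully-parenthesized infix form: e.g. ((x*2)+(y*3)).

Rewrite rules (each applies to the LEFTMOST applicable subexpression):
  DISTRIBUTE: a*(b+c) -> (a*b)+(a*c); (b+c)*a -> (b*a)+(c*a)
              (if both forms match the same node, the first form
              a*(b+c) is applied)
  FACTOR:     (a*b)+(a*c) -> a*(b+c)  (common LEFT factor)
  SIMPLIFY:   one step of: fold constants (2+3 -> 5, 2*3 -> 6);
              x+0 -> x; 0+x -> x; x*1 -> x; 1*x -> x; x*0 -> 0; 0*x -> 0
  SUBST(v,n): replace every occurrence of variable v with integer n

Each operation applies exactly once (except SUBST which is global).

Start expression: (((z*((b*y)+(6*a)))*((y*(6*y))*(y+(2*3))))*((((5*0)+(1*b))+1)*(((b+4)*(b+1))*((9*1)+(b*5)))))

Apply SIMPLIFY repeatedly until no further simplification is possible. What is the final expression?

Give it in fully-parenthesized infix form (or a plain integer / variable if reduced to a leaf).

Start: (((z*((b*y)+(6*a)))*((y*(6*y))*(y+(2*3))))*((((5*0)+(1*b))+1)*(((b+4)*(b+1))*((9*1)+(b*5)))))
Step 1: at LRRR: (2*3) -> 6; overall: (((z*((b*y)+(6*a)))*((y*(6*y))*(y+(2*3))))*((((5*0)+(1*b))+1)*(((b+4)*(b+1))*((9*1)+(b*5))))) -> (((z*((b*y)+(6*a)))*((y*(6*y))*(y+6)))*((((5*0)+(1*b))+1)*(((b+4)*(b+1))*((9*1)+(b*5)))))
Step 2: at RLLL: (5*0) -> 0; overall: (((z*((b*y)+(6*a)))*((y*(6*y))*(y+6)))*((((5*0)+(1*b))+1)*(((b+4)*(b+1))*((9*1)+(b*5))))) -> (((z*((b*y)+(6*a)))*((y*(6*y))*(y+6)))*(((0+(1*b))+1)*(((b+4)*(b+1))*((9*1)+(b*5)))))
Step 3: at RLL: (0+(1*b)) -> (1*b); overall: (((z*((b*y)+(6*a)))*((y*(6*y))*(y+6)))*(((0+(1*b))+1)*(((b+4)*(b+1))*((9*1)+(b*5))))) -> (((z*((b*y)+(6*a)))*((y*(6*y))*(y+6)))*(((1*b)+1)*(((b+4)*(b+1))*((9*1)+(b*5)))))
Step 4: at RLL: (1*b) -> b; overall: (((z*((b*y)+(6*a)))*((y*(6*y))*(y+6)))*(((1*b)+1)*(((b+4)*(b+1))*((9*1)+(b*5))))) -> (((z*((b*y)+(6*a)))*((y*(6*y))*(y+6)))*((b+1)*(((b+4)*(b+1))*((9*1)+(b*5)))))
Step 5: at RRRL: (9*1) -> 9; overall: (((z*((b*y)+(6*a)))*((y*(6*y))*(y+6)))*((b+1)*(((b+4)*(b+1))*((9*1)+(b*5))))) -> (((z*((b*y)+(6*a)))*((y*(6*y))*(y+6)))*((b+1)*(((b+4)*(b+1))*(9+(b*5)))))
Fixed point: (((z*((b*y)+(6*a)))*((y*(6*y))*(y+6)))*((b+1)*(((b+4)*(b+1))*(9+(b*5)))))

Answer: (((z*((b*y)+(6*a)))*((y*(6*y))*(y+6)))*((b+1)*(((b+4)*(b+1))*(9+(b*5)))))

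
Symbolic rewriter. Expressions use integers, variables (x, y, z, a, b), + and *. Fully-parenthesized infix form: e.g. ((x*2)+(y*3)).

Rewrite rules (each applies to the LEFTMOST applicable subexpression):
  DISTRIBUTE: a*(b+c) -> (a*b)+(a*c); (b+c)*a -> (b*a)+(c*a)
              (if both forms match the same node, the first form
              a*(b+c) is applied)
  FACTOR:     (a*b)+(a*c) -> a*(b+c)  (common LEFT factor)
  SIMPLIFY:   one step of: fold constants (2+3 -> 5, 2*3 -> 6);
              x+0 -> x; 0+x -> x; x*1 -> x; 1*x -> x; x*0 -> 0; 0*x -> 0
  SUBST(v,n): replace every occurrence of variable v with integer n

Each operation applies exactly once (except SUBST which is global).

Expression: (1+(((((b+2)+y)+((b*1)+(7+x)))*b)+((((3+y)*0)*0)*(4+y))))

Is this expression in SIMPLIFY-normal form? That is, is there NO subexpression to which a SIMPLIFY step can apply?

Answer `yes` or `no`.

Answer: no

Derivation:
Expression: (1+(((((b+2)+y)+((b*1)+(7+x)))*b)+((((3+y)*0)*0)*(4+y))))
Scanning for simplifiable subexpressions (pre-order)...
  at root: (1+(((((b+2)+y)+((b*1)+(7+x)))*b)+((((3+y)*0)*0)*(4+y)))) (not simplifiable)
  at R: (((((b+2)+y)+((b*1)+(7+x)))*b)+((((3+y)*0)*0)*(4+y))) (not simplifiable)
  at RL: ((((b+2)+y)+((b*1)+(7+x)))*b) (not simplifiable)
  at RLL: (((b+2)+y)+((b*1)+(7+x))) (not simplifiable)
  at RLLL: ((b+2)+y) (not simplifiable)
  at RLLLL: (b+2) (not simplifiable)
  at RLLR: ((b*1)+(7+x)) (not simplifiable)
  at RLLRL: (b*1) (SIMPLIFIABLE)
  at RLLRR: (7+x) (not simplifiable)
  at RR: ((((3+y)*0)*0)*(4+y)) (not simplifiable)
  at RRL: (((3+y)*0)*0) (SIMPLIFIABLE)
  at RRLL: ((3+y)*0) (SIMPLIFIABLE)
  at RRLLL: (3+y) (not simplifiable)
  at RRR: (4+y) (not simplifiable)
Found simplifiable subexpr at path RLLRL: (b*1)
One SIMPLIFY step would give: (1+(((((b+2)+y)+(b+(7+x)))*b)+((((3+y)*0)*0)*(4+y))))
-> NOT in normal form.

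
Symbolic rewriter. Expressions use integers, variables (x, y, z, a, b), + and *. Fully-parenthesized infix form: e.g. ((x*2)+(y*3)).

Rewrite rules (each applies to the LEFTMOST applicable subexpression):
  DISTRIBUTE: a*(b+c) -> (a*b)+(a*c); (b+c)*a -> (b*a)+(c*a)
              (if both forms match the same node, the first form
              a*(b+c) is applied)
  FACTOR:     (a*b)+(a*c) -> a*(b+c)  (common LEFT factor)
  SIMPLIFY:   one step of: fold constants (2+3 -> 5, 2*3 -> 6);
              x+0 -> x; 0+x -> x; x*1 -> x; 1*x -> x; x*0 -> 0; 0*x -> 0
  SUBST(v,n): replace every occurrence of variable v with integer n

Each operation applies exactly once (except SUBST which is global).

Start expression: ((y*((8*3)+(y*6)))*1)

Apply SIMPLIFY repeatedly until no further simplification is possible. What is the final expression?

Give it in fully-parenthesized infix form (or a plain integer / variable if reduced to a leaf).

Answer: (y*(24+(y*6)))

Derivation:
Start: ((y*((8*3)+(y*6)))*1)
Step 1: at root: ((y*((8*3)+(y*6)))*1) -> (y*((8*3)+(y*6))); overall: ((y*((8*3)+(y*6)))*1) -> (y*((8*3)+(y*6)))
Step 2: at RL: (8*3) -> 24; overall: (y*((8*3)+(y*6))) -> (y*(24+(y*6)))
Fixed point: (y*(24+(y*6)))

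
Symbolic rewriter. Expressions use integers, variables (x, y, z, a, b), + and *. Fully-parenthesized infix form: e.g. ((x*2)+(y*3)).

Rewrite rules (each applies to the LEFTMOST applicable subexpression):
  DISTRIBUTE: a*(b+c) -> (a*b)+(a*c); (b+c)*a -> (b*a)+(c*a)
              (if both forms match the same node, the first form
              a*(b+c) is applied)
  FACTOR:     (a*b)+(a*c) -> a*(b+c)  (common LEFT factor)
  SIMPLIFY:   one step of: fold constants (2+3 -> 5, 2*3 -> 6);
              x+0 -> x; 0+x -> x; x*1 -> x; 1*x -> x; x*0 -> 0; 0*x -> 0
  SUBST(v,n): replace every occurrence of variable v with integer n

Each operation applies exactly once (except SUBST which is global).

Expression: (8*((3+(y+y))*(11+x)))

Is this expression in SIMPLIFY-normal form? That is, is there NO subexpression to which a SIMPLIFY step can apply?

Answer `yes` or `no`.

Answer: yes

Derivation:
Expression: (8*((3+(y+y))*(11+x)))
Scanning for simplifiable subexpressions (pre-order)...
  at root: (8*((3+(y+y))*(11+x))) (not simplifiable)
  at R: ((3+(y+y))*(11+x)) (not simplifiable)
  at RL: (3+(y+y)) (not simplifiable)
  at RLR: (y+y) (not simplifiable)
  at RR: (11+x) (not simplifiable)
Result: no simplifiable subexpression found -> normal form.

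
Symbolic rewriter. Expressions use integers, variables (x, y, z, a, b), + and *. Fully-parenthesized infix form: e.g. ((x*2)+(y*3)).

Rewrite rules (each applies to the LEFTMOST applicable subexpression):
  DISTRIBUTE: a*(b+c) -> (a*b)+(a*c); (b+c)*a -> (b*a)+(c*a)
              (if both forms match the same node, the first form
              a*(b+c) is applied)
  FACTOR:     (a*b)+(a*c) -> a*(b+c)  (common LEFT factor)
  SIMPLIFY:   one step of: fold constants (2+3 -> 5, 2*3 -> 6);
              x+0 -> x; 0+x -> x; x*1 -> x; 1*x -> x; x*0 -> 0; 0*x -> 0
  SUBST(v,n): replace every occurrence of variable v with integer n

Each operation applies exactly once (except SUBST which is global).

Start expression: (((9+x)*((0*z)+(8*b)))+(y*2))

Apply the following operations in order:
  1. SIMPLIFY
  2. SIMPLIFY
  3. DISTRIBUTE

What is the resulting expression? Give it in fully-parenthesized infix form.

Start: (((9+x)*((0*z)+(8*b)))+(y*2))
Apply SIMPLIFY at LRL (target: (0*z)): (((9+x)*((0*z)+(8*b)))+(y*2)) -> (((9+x)*(0+(8*b)))+(y*2))
Apply SIMPLIFY at LR (target: (0+(8*b))): (((9+x)*(0+(8*b)))+(y*2)) -> (((9+x)*(8*b))+(y*2))
Apply DISTRIBUTE at L (target: ((9+x)*(8*b))): (((9+x)*(8*b))+(y*2)) -> (((9*(8*b))+(x*(8*b)))+(y*2))

Answer: (((9*(8*b))+(x*(8*b)))+(y*2))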